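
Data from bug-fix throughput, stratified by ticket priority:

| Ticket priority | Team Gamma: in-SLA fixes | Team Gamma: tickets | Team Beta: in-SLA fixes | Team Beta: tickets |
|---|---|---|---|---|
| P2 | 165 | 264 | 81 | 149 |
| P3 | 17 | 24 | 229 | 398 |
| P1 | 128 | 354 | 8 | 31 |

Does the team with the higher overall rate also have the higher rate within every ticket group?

No

P2: Team Gamma 165/264 = 62.5%, Team Beta 81/149 = 54.4% → Team Gamma
P3: Team Gamma 17/24 = 70.8%, Team Beta 229/398 = 57.5% → Team Gamma
P1: Team Gamma 128/354 = 36.2%, Team Beta 8/31 = 25.8% → Team Gamma
Overall: Team Gamma 310/642 = 48.3%, Team Beta 318/578 = 55.0% → Team Beta
Team Gamma wins each ticket group but Team Beta wins overall — the comparison reverses. Team Gamma's tickets skew toward P1, which has a lower base rate.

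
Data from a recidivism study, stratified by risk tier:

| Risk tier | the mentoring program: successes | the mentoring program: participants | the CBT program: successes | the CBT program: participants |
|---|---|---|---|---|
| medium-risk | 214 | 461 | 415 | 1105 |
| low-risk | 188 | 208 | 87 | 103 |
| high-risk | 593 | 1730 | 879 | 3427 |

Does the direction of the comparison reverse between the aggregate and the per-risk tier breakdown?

Medium-risk: the mentoring program 214/461 = 46.4%, the CBT program 415/1105 = 37.6% → the mentoring program
Low-risk: the mentoring program 188/208 = 90.4%, the CBT program 87/103 = 84.5% → the mentoring program
High-risk: the mentoring program 593/1730 = 34.3%, the CBT program 879/3427 = 25.6% → the mentoring program
Overall: the mentoring program 995/2399 = 41.5%, the CBT program 1381/4635 = 29.8% → the mentoring program
The mentoring program wins overall and in every risk group — no reversal.

No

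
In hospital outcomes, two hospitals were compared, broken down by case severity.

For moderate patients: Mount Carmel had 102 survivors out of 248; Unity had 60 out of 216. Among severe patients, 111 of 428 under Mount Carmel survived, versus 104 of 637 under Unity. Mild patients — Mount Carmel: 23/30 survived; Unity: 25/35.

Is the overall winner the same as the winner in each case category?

Yes

Moderate: Mount Carmel 102/248 = 41.1%, Unity 60/216 = 27.8% → Mount Carmel
Severe: Mount Carmel 111/428 = 25.9%, Unity 104/637 = 16.3% → Mount Carmel
Mild: Mount Carmel 23/30 = 76.7%, Unity 25/35 = 71.4% → Mount Carmel
Overall: Mount Carmel 236/706 = 33.4%, Unity 189/888 = 21.3% → Mount Carmel
Mount Carmel wins overall and in every case group — no reversal.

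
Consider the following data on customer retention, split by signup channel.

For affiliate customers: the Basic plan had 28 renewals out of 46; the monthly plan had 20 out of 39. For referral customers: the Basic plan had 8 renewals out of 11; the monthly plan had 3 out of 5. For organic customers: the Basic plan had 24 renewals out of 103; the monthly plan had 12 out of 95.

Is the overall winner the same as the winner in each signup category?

Affiliate: the Basic plan 28/46 = 60.9%, the monthly plan 20/39 = 51.3% → the Basic plan
Referral: the Basic plan 8/11 = 72.7%, the monthly plan 3/5 = 60.0% → the Basic plan
Organic: the Basic plan 24/103 = 23.3%, the monthly plan 12/95 = 12.6% → the Basic plan
Overall: the Basic plan 60/160 = 37.5%, the monthly plan 35/139 = 25.2% → the Basic plan
The Basic plan wins overall and in every signup group — no reversal.

Yes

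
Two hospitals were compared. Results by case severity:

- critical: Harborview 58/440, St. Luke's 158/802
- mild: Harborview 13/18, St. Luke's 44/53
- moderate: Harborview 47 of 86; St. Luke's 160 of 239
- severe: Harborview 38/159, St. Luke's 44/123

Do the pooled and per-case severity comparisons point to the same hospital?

Critical: Harborview 58/440 = 13.2%, St. Luke's 158/802 = 19.7% → St. Luke's
Mild: Harborview 13/18 = 72.2%, St. Luke's 44/53 = 83.0% → St. Luke's
Moderate: Harborview 47/86 = 54.7%, St. Luke's 160/239 = 66.9% → St. Luke's
Severe: Harborview 38/159 = 23.9%, St. Luke's 44/123 = 35.8% → St. Luke's
Overall: Harborview 156/703 = 22.2%, St. Luke's 406/1217 = 33.4% → St. Luke's
St. Luke's wins overall and in every case group — no reversal.

Yes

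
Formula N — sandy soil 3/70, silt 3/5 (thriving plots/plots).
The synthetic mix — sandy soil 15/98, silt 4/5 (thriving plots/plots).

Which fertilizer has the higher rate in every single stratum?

Sandy soil: Formula N 3/70 = 4.3%, the synthetic mix 15/98 = 15.3% → the synthetic mix
Silt: Formula N 3/5 = 60.0%, the synthetic mix 4/5 = 80.0% → the synthetic mix
The synthetic mix has the higher rate in both groups.

the synthetic mix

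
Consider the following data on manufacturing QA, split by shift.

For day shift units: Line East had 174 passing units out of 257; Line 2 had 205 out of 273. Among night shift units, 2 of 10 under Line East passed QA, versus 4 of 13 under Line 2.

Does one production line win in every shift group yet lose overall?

Day shift: Line East 174/257 = 67.7%, Line 2 205/273 = 75.1% → Line 2
Night shift: Line East 2/10 = 20.0%, Line 2 4/13 = 30.8% → Line 2
Overall: Line East 176/267 = 65.9%, Line 2 209/286 = 73.1% → Line 2
Line 2 wins overall and in every shift group — no reversal.

No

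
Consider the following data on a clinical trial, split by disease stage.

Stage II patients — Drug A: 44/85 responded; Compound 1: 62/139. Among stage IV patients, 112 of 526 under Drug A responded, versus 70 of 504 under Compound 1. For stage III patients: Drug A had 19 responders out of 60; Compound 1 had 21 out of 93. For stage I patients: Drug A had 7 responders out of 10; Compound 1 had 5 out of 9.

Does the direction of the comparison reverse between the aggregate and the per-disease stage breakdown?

Stage II: Drug A 44/85 = 51.8%, Compound 1 62/139 = 44.6% → Drug A
Stage IV: Drug A 112/526 = 21.3%, Compound 1 70/504 = 13.9% → Drug A
Stage III: Drug A 19/60 = 31.7%, Compound 1 21/93 = 22.6% → Drug A
Stage I: Drug A 7/10 = 70.0%, Compound 1 5/9 = 55.6% → Drug A
Overall: Drug A 182/681 = 26.7%, Compound 1 158/745 = 21.2% → Drug A
Drug A wins overall and in every disease group — no reversal.

No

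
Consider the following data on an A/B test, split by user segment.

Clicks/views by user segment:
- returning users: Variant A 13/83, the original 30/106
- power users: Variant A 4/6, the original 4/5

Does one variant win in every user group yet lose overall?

No

Returning users: Variant A 13/83 = 15.7%, the original 30/106 = 28.3% → the original
Power users: Variant A 4/6 = 66.7%, the original 4/5 = 80.0% → the original
Overall: Variant A 17/89 = 19.1%, the original 34/111 = 30.6% → the original
The original wins overall and in every user group — no reversal.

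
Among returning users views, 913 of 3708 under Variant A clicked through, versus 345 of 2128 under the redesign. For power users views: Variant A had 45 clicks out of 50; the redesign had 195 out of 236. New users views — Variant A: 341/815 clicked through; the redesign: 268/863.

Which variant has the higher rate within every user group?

Returning users: Variant A 913/3708 = 24.6%, the redesign 345/2128 = 16.2% → Variant A
Power users: Variant A 45/50 = 90.0%, the redesign 195/236 = 82.6% → Variant A
New users: Variant A 341/815 = 41.8%, the redesign 268/863 = 31.1% → Variant A
Variant A has the higher rate in all 3 groups.

Variant A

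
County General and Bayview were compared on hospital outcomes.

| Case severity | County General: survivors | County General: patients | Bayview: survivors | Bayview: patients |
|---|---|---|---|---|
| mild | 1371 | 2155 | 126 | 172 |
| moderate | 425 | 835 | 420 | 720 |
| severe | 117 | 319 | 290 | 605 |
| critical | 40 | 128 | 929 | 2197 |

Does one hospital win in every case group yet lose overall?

Yes

Mild: County General 1371/2155 = 63.6%, Bayview 126/172 = 73.3% → Bayview
Moderate: County General 425/835 = 50.9%, Bayview 420/720 = 58.3% → Bayview
Severe: County General 117/319 = 36.7%, Bayview 290/605 = 47.9% → Bayview
Critical: County General 40/128 = 31.2%, Bayview 929/2197 = 42.3% → Bayview
Overall: County General 1953/3437 = 56.8%, Bayview 1765/3694 = 47.8% → County General
Bayview wins each case group but County General wins overall — the comparison reverses. Bayview's patients skew toward critical, which has a lower base rate.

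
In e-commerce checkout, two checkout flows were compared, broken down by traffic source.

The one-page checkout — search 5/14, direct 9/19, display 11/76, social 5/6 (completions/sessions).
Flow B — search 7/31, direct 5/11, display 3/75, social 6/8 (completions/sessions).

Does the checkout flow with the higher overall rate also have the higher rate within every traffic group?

Yes

Search: the one-page checkout 5/14 = 35.7%, Flow B 7/31 = 22.6% → the one-page checkout
Direct: the one-page checkout 9/19 = 47.4%, Flow B 5/11 = 45.5% → the one-page checkout
Display: the one-page checkout 11/76 = 14.5%, Flow B 3/75 = 4.0% → the one-page checkout
Social: the one-page checkout 5/6 = 83.3%, Flow B 6/8 = 75.0% → the one-page checkout
Overall: the one-page checkout 30/115 = 26.1%, Flow B 21/125 = 16.8% → the one-page checkout
The one-page checkout wins overall and in every traffic group — no reversal.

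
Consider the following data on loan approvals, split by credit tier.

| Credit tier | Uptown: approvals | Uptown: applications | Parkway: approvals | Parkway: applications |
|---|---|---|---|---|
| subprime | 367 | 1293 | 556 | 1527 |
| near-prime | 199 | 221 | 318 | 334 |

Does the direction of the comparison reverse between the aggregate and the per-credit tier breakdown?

Subprime: Uptown 367/1293 = 28.4%, Parkway 556/1527 = 36.4% → Parkway
Near-prime: Uptown 199/221 = 90.0%, Parkway 318/334 = 95.2% → Parkway
Overall: Uptown 566/1514 = 37.4%, Parkway 874/1861 = 47.0% → Parkway
Parkway wins overall and in every credit group — no reversal.

No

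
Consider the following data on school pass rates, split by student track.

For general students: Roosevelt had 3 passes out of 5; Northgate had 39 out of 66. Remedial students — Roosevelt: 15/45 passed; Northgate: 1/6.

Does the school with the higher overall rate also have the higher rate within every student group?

No

General: Roosevelt 3/5 = 60.0%, Northgate 39/66 = 59.1% → Roosevelt
Remedial: Roosevelt 15/45 = 33.3%, Northgate 1/6 = 16.7% → Roosevelt
Overall: Roosevelt 18/50 = 36.0%, Northgate 40/72 = 55.6% → Northgate
Roosevelt wins each student group but Northgate wins overall — the comparison reverses. Roosevelt's students skew toward remedial, which has a lower base rate.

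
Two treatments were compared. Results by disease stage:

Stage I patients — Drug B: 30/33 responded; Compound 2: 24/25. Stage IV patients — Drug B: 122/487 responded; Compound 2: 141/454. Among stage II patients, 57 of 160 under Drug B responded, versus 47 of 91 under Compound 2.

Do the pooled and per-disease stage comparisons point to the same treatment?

Stage I: Drug B 30/33 = 90.9%, Compound 2 24/25 = 96.0% → Compound 2
Stage IV: Drug B 122/487 = 25.1%, Compound 2 141/454 = 31.1% → Compound 2
Stage II: Drug B 57/160 = 35.6%, Compound 2 47/91 = 51.6% → Compound 2
Overall: Drug B 209/680 = 30.7%, Compound 2 212/570 = 37.2% → Compound 2
Compound 2 wins overall and in every disease group — no reversal.

Yes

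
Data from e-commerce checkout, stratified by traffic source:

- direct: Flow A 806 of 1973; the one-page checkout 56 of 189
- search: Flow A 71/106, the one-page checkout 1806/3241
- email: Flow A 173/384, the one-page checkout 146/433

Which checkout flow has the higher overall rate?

Direct: Flow A 806/1973 = 40.9%, the one-page checkout 56/189 = 29.6% → Flow A
Search: Flow A 71/106 = 67.0%, the one-page checkout 1806/3241 = 55.7% → Flow A
Email: Flow A 173/384 = 45.1%, the one-page checkout 146/433 = 33.7% → Flow A
Overall: Flow A 1050/2463 = 42.6%, the one-page checkout 2008/3863 = 52.0% → the one-page checkout
(Flow A wins every traffic group but the one-page checkout wins overall — Flow A's sessions skew toward the low-rate direct group.)

the one-page checkout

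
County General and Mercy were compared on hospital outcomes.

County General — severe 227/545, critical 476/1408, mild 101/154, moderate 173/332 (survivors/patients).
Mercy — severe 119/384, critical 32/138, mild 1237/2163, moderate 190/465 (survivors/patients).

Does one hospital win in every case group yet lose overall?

Severe: County General 227/545 = 41.7%, Mercy 119/384 = 31.0% → County General
Critical: County General 476/1408 = 33.8%, Mercy 32/138 = 23.2% → County General
Mild: County General 101/154 = 65.6%, Mercy 1237/2163 = 57.2% → County General
Moderate: County General 173/332 = 52.1%, Mercy 190/465 = 40.9% → County General
Overall: County General 977/2439 = 40.1%, Mercy 1578/3150 = 50.1% → Mercy
County General wins each case group but Mercy wins overall — the comparison reverses. County General's patients skew toward critical, which has a lower base rate.

Yes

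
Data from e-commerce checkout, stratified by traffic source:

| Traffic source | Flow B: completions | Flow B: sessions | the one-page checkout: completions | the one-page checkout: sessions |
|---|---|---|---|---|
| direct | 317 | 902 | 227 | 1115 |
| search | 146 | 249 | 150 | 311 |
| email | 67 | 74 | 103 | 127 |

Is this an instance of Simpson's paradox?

Direct: Flow B 317/902 = 35.1%, the one-page checkout 227/1115 = 20.4% → Flow B
Search: Flow B 146/249 = 58.6%, the one-page checkout 150/311 = 48.2% → Flow B
Email: Flow B 67/74 = 90.5%, the one-page checkout 103/127 = 81.1% → Flow B
Overall: Flow B 530/1225 = 43.3%, the one-page checkout 480/1553 = 30.9% → Flow B
Flow B wins overall and in every traffic group — no reversal.

No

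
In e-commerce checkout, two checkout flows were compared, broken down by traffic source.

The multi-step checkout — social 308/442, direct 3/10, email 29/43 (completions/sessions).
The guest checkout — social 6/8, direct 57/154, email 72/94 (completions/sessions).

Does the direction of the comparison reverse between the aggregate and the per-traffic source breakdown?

Social: the multi-step checkout 308/442 = 69.7%, the guest checkout 6/8 = 75.0% → the guest checkout
Direct: the multi-step checkout 3/10 = 30.0%, the guest checkout 57/154 = 37.0% → the guest checkout
Email: the multi-step checkout 29/43 = 67.4%, the guest checkout 72/94 = 76.6% → the guest checkout
Overall: the multi-step checkout 340/495 = 68.7%, the guest checkout 135/256 = 52.7% → the multi-step checkout
The guest checkout wins each traffic group but the multi-step checkout wins overall — the comparison reverses. The guest checkout's sessions skew toward direct, which has a lower base rate.

Yes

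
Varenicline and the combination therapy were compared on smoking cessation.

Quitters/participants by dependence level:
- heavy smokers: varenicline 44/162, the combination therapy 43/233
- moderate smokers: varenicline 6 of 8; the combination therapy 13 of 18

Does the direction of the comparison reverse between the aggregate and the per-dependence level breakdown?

No

Heavy smokers: varenicline 44/162 = 27.2%, the combination therapy 43/233 = 18.5% → varenicline
Moderate smokers: varenicline 6/8 = 75.0%, the combination therapy 13/18 = 72.2% → varenicline
Overall: varenicline 50/170 = 29.4%, the combination therapy 56/251 = 22.3% → varenicline
Varenicline wins overall and in every dependence group — no reversal.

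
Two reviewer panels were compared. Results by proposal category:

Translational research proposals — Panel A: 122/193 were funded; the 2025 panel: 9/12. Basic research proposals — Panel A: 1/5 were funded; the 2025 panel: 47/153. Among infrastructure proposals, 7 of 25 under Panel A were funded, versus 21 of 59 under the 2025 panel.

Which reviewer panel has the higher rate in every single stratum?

Translational research: Panel A 122/193 = 63.2%, the 2025 panel 9/12 = 75.0% → the 2025 panel
Basic research: Panel A 1/5 = 20.0%, the 2025 panel 47/153 = 30.7% → the 2025 panel
Infrastructure: Panel A 7/25 = 28.0%, the 2025 panel 21/59 = 35.6% → the 2025 panel
The 2025 panel has the higher rate in all 3 groups.

the 2025 panel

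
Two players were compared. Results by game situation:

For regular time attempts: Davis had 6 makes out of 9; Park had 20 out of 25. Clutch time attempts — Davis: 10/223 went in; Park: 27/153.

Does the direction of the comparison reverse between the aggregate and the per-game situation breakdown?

No

Regular time: Davis 6/9 = 66.7%, Park 20/25 = 80.0% → Park
Clutch time: Davis 10/223 = 4.5%, Park 27/153 = 17.6% → Park
Overall: Davis 16/232 = 6.9%, Park 47/178 = 26.4% → Park
Park wins overall and in every game group — no reversal.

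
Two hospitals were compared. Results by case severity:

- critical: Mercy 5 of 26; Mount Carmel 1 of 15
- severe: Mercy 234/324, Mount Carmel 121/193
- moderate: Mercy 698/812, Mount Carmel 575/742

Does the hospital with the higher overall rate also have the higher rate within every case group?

Yes

Critical: Mercy 5/26 = 19.2%, Mount Carmel 1/15 = 6.7% → Mercy
Severe: Mercy 234/324 = 72.2%, Mount Carmel 121/193 = 62.7% → Mercy
Moderate: Mercy 698/812 = 86.0%, Mount Carmel 575/742 = 77.5% → Mercy
Overall: Mercy 937/1162 = 80.6%, Mount Carmel 697/950 = 73.4% → Mercy
Mercy wins overall and in every case group — no reversal.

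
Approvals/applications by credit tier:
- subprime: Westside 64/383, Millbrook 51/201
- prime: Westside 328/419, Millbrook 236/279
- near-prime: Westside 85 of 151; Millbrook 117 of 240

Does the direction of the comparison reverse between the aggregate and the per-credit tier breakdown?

No

Subprime: Westside 64/383 = 16.7%, Millbrook 51/201 = 25.4% → Millbrook
Prime: Westside 328/419 = 78.3%, Millbrook 236/279 = 84.6% → Millbrook
Near-prime: Westside 85/151 = 56.3%, Millbrook 117/240 = 48.8% → Westside
Overall: Westside 477/953 = 50.1%, Millbrook 404/720 = 56.1% → Millbrook
Neither sweeps: Westside wins 1 of 3 groups, Millbrook wins 2. Millbrook wins overall but not every group — no Simpson reversal.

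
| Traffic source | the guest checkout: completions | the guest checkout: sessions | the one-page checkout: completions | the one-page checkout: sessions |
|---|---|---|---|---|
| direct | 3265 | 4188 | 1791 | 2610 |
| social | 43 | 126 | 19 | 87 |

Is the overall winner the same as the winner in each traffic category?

Direct: the guest checkout 3265/4188 = 78.0%, the one-page checkout 1791/2610 = 68.6% → the guest checkout
Social: the guest checkout 43/126 = 34.1%, the one-page checkout 19/87 = 21.8% → the guest checkout
Overall: the guest checkout 3308/4314 = 76.7%, the one-page checkout 1810/2697 = 67.1% → the guest checkout
The guest checkout wins overall and in every traffic group — no reversal.

Yes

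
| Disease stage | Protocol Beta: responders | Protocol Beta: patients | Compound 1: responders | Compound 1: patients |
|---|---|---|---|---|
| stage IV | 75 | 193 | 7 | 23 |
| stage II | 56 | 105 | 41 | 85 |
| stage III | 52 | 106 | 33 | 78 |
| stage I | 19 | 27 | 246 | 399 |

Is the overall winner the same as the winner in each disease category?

Stage IV: Protocol Beta 75/193 = 38.9%, Compound 1 7/23 = 30.4% → Protocol Beta
Stage II: Protocol Beta 56/105 = 53.3%, Compound 1 41/85 = 48.2% → Protocol Beta
Stage III: Protocol Beta 52/106 = 49.1%, Compound 1 33/78 = 42.3% → Protocol Beta
Stage I: Protocol Beta 19/27 = 70.4%, Compound 1 246/399 = 61.7% → Protocol Beta
Overall: Protocol Beta 202/431 = 46.9%, Compound 1 327/585 = 55.9% → Compound 1
Protocol Beta wins each disease group but Compound 1 wins overall — the comparison reverses. Protocol Beta's patients skew toward stage IV, which has a lower base rate.

No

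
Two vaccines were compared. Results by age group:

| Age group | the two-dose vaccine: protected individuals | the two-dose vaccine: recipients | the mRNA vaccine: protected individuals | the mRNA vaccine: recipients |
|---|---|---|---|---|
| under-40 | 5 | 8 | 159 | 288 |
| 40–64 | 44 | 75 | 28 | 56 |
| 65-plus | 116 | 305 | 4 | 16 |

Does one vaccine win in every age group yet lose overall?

Under-40: the two-dose vaccine 5/8 = 62.5%, the mRNA vaccine 159/288 = 55.2% → the two-dose vaccine
40–64: the two-dose vaccine 44/75 = 58.7%, the mRNA vaccine 28/56 = 50.0% → the two-dose vaccine
65-plus: the two-dose vaccine 116/305 = 38.0%, the mRNA vaccine 4/16 = 25.0% → the two-dose vaccine
Overall: the two-dose vaccine 165/388 = 42.5%, the mRNA vaccine 191/360 = 53.1% → the mRNA vaccine
The two-dose vaccine wins each age group but the mRNA vaccine wins overall — the comparison reverses. The two-dose vaccine's recipients skew toward 65-plus, which has a lower base rate.

Yes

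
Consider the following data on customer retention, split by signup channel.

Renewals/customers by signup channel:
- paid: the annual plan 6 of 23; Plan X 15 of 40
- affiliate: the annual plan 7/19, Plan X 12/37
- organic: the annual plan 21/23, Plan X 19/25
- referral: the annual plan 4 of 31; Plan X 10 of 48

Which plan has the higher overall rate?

Paid: the annual plan 6/23 = 26.1%, Plan X 15/40 = 37.5% → Plan X
Affiliate: the annual plan 7/19 = 36.8%, Plan X 12/37 = 32.4% → the annual plan
Organic: the annual plan 21/23 = 91.3%, Plan X 19/25 = 76.0% → the annual plan
Referral: the annual plan 4/31 = 12.9%, Plan X 10/48 = 20.8% → Plan X
Overall: the annual plan 38/96 = 39.6%, Plan X 56/150 = 37.3% → the annual plan
(Neither sweeps every signup group, but the annual plan has the higher pooled rate.)

the annual plan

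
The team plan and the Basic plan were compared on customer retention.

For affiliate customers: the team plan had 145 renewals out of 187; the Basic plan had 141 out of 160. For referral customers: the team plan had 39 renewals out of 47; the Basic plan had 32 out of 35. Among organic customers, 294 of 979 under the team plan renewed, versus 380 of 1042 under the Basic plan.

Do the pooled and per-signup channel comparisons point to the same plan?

Affiliate: the team plan 145/187 = 77.5%, the Basic plan 141/160 = 88.1% → the Basic plan
Referral: the team plan 39/47 = 83.0%, the Basic plan 32/35 = 91.4% → the Basic plan
Organic: the team plan 294/979 = 30.0%, the Basic plan 380/1042 = 36.5% → the Basic plan
Overall: the team plan 478/1213 = 39.4%, the Basic plan 553/1237 = 44.7% → the Basic plan
The Basic plan wins overall and in every signup group — no reversal.

Yes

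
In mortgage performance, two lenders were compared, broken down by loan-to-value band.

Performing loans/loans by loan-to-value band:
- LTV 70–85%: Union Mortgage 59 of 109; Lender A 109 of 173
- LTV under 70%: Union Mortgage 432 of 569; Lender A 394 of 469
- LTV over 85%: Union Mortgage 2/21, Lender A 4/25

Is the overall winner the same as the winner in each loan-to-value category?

LTV 70–85%: Union Mortgage 59/109 = 54.1%, Lender A 109/173 = 63.0% → Lender A
LTV under 70%: Union Mortgage 432/569 = 75.9%, Lender A 394/469 = 84.0% → Lender A
LTV over 85%: Union Mortgage 2/21 = 9.5%, Lender A 4/25 = 16.0% → Lender A
Overall: Union Mortgage 493/699 = 70.5%, Lender A 507/667 = 76.0% → Lender A
Lender A wins overall and in every loan-to-value group — no reversal.

Yes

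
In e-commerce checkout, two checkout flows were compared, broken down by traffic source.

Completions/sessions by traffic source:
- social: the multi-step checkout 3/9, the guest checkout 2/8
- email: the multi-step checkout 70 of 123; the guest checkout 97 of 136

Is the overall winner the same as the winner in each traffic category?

No

Social: the multi-step checkout 3/9 = 33.3%, the guest checkout 2/8 = 25.0% → the multi-step checkout
Email: the multi-step checkout 70/123 = 56.9%, the guest checkout 97/136 = 71.3% → the guest checkout
Overall: the multi-step checkout 73/132 = 55.3%, the guest checkout 99/144 = 68.8% → the guest checkout
Neither sweeps: the multi-step checkout wins 1 of 2 groups, the guest checkout wins 1. The guest checkout wins overall but not every group — no Simpson reversal.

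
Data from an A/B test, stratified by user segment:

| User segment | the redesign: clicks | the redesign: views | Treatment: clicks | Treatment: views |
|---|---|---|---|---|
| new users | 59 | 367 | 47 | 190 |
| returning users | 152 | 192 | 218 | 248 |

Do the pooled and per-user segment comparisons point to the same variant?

New users: the redesign 59/367 = 16.1%, Treatment 47/190 = 24.7% → Treatment
Returning users: the redesign 152/192 = 79.2%, Treatment 218/248 = 87.9% → Treatment
Overall: the redesign 211/559 = 37.7%, Treatment 265/438 = 60.5% → Treatment
Treatment wins overall and in every user group — no reversal.

Yes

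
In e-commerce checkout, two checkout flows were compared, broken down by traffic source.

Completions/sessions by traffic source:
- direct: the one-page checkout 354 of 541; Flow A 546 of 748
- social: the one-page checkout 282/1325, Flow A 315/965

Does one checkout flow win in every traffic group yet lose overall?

Direct: the one-page checkout 354/541 = 65.4%, Flow A 546/748 = 73.0% → Flow A
Social: the one-page checkout 282/1325 = 21.3%, Flow A 315/965 = 32.6% → Flow A
Overall: the one-page checkout 636/1866 = 34.1%, Flow A 861/1713 = 50.3% → Flow A
Flow A wins overall and in every traffic group — no reversal.

No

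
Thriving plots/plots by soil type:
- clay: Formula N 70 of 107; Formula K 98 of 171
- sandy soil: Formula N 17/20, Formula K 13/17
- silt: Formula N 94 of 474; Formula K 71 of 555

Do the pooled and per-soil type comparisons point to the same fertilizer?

Yes

Clay: Formula N 70/107 = 65.4%, Formula K 98/171 = 57.3% → Formula N
Sandy soil: Formula N 17/20 = 85.0%, Formula K 13/17 = 76.5% → Formula N
Silt: Formula N 94/474 = 19.8%, Formula K 71/555 = 12.8% → Formula N
Overall: Formula N 181/601 = 30.1%, Formula K 182/743 = 24.5% → Formula N
Formula N wins overall and in every soil group — no reversal.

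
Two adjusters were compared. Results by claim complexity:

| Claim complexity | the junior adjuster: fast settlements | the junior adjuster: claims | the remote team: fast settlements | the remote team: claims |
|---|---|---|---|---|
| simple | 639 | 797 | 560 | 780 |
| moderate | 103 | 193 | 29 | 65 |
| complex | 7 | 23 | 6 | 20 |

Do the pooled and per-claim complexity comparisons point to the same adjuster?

Simple: the junior adjuster 639/797 = 80.2%, the remote team 560/780 = 71.8% → the junior adjuster
Moderate: the junior adjuster 103/193 = 53.4%, the remote team 29/65 = 44.6% → the junior adjuster
Complex: the junior adjuster 7/23 = 30.4%, the remote team 6/20 = 30.0% → the junior adjuster
Overall: the junior adjuster 749/1013 = 73.9%, the remote team 595/865 = 68.8% → the junior adjuster
The junior adjuster wins overall and in every claim group — no reversal.

Yes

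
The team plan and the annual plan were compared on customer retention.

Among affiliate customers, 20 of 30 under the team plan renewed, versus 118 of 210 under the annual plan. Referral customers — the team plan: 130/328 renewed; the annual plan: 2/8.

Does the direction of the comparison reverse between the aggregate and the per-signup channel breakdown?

Yes

Affiliate: the team plan 20/30 = 66.7%, the annual plan 118/210 = 56.2% → the team plan
Referral: the team plan 130/328 = 39.6%, the annual plan 2/8 = 25.0% → the team plan
Overall: the team plan 150/358 = 41.9%, the annual plan 120/218 = 55.0% → the annual plan
The team plan wins each signup group but the annual plan wins overall — the comparison reverses. The team plan's customers skew toward referral, which has a lower base rate.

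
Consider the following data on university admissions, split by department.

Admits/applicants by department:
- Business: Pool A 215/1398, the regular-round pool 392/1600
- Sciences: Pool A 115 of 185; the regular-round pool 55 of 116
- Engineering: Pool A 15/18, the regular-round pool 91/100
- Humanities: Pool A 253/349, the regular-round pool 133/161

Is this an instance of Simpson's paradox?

No

Business: Pool A 215/1398 = 15.4%, the regular-round pool 392/1600 = 24.5% → the regular-round pool
Sciences: Pool A 115/185 = 62.2%, the regular-round pool 55/116 = 47.4% → Pool A
Engineering: Pool A 15/18 = 83.3%, the regular-round pool 91/100 = 91.0% → the regular-round pool
Humanities: Pool A 253/349 = 72.5%, the regular-round pool 133/161 = 82.6% → the regular-round pool
Overall: Pool A 598/1950 = 30.7%, the regular-round pool 671/1977 = 33.9% → the regular-round pool
Neither sweeps: Pool A wins 1 of 4 groups, the regular-round pool wins 3. The regular-round pool wins overall but not every group — no Simpson reversal.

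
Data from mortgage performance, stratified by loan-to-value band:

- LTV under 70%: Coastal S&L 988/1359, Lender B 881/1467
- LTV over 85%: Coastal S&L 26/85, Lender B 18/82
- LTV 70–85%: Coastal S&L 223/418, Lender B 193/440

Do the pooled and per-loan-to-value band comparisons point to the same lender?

Yes

LTV under 70%: Coastal S&L 988/1359 = 72.7%, Lender B 881/1467 = 60.1% → Coastal S&L
LTV over 85%: Coastal S&L 26/85 = 30.6%, Lender B 18/82 = 22.0% → Coastal S&L
LTV 70–85%: Coastal S&L 223/418 = 53.3%, Lender B 193/440 = 43.9% → Coastal S&L
Overall: Coastal S&L 1237/1862 = 66.4%, Lender B 1092/1989 = 54.9% → Coastal S&L
Coastal S&L wins overall and in every loan-to-value group — no reversal.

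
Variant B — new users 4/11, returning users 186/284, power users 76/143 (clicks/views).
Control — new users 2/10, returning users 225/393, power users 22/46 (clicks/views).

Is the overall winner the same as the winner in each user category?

New users: Variant B 4/11 = 36.4%, Control 2/10 = 20.0% → Variant B
Returning users: Variant B 186/284 = 65.5%, Control 225/393 = 57.3% → Variant B
Power users: Variant B 76/143 = 53.1%, Control 22/46 = 47.8% → Variant B
Overall: Variant B 266/438 = 60.7%, Control 249/449 = 55.5% → Variant B
Variant B wins overall and in every user group — no reversal.

Yes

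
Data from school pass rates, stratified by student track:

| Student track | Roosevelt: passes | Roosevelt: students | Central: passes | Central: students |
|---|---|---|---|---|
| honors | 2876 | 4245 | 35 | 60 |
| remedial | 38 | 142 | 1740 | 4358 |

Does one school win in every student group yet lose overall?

No

Honors: Roosevelt 2876/4245 = 67.8%, Central 35/60 = 58.3% → Roosevelt
Remedial: Roosevelt 38/142 = 26.8%, Central 1740/4358 = 39.9% → Central
Overall: Roosevelt 2914/4387 = 66.4%, Central 1775/4418 = 40.2% → Roosevelt
Neither sweeps: Roosevelt wins 1 of 2 groups, Central wins 1. Roosevelt wins overall but not every group — no Simpson reversal.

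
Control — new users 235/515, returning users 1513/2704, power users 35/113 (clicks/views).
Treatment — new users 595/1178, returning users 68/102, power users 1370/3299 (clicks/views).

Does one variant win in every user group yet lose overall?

New users: Control 235/515 = 45.6%, Treatment 595/1178 = 50.5% → Treatment
Returning users: Control 1513/2704 = 56.0%, Treatment 68/102 = 66.7% → Treatment
Power users: Control 35/113 = 31.0%, Treatment 1370/3299 = 41.5% → Treatment
Overall: Control 1783/3332 = 53.5%, Treatment 2033/4579 = 44.4% → Control
Treatment wins each user group but Control wins overall — the comparison reverses. Treatment's views skew toward power users, which has a lower base rate.

Yes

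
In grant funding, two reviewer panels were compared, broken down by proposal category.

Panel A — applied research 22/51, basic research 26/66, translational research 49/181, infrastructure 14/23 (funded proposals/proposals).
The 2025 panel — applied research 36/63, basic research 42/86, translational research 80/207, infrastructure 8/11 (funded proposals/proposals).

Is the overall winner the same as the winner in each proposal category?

Applied research: Panel A 22/51 = 43.1%, the 2025 panel 36/63 = 57.1% → the 2025 panel
Basic research: Panel A 26/66 = 39.4%, the 2025 panel 42/86 = 48.8% → the 2025 panel
Translational research: Panel A 49/181 = 27.1%, the 2025 panel 80/207 = 38.6% → the 2025 panel
Infrastructure: Panel A 14/23 = 60.9%, the 2025 panel 8/11 = 72.7% → the 2025 panel
Overall: Panel A 111/321 = 34.6%, the 2025 panel 166/367 = 45.2% → the 2025 panel
The 2025 panel wins overall and in every proposal group — no reversal.

Yes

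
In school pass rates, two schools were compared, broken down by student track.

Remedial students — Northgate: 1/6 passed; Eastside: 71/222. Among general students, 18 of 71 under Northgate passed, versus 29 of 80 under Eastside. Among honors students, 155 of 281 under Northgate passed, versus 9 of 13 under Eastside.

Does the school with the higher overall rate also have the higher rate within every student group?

Remedial: Northgate 1/6 = 16.7%, Eastside 71/222 = 32.0% → Eastside
General: Northgate 18/71 = 25.4%, Eastside 29/80 = 36.2% → Eastside
Honors: Northgate 155/281 = 55.2%, Eastside 9/13 = 69.2% → Eastside
Overall: Northgate 174/358 = 48.6%, Eastside 109/315 = 34.6% → Northgate
Eastside wins each student group but Northgate wins overall — the comparison reverses. Eastside's students skew toward remedial, which has a lower base rate.

No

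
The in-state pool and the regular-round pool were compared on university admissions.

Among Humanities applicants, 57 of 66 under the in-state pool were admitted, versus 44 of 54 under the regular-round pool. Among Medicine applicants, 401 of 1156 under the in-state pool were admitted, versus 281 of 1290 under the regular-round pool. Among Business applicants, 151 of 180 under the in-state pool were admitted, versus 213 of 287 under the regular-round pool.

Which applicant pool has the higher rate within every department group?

the in-state pool

Humanities: the in-state pool 57/66 = 86.4%, the regular-round pool 44/54 = 81.5% → the in-state pool
Medicine: the in-state pool 401/1156 = 34.7%, the regular-round pool 281/1290 = 21.8% → the in-state pool
Business: the in-state pool 151/180 = 83.9%, the regular-round pool 213/287 = 74.2% → the in-state pool
The in-state pool has the higher rate in all 3 groups.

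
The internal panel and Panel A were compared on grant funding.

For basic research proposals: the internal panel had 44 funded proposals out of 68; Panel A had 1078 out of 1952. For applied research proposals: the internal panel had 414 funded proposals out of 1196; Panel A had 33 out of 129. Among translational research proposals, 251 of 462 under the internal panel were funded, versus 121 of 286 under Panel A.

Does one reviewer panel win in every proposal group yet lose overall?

Basic research: the internal panel 44/68 = 64.7%, Panel A 1078/1952 = 55.2% → the internal panel
Applied research: the internal panel 414/1196 = 34.6%, Panel A 33/129 = 25.6% → the internal panel
Translational research: the internal panel 251/462 = 54.3%, Panel A 121/286 = 42.3% → the internal panel
Overall: the internal panel 709/1726 = 41.1%, Panel A 1232/2367 = 52.0% → Panel A
The internal panel wins each proposal group but Panel A wins overall — the comparison reverses. The internal panel's proposals skew toward applied research, which has a lower base rate.

Yes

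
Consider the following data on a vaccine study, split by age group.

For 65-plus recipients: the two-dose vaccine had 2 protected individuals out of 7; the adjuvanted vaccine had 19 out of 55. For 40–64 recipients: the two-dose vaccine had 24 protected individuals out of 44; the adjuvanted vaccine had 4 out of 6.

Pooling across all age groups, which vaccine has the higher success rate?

65-plus: the two-dose vaccine 2/7 = 28.6%, the adjuvanted vaccine 19/55 = 34.5% → the adjuvanted vaccine
40–64: the two-dose vaccine 24/44 = 54.5%, the adjuvanted vaccine 4/6 = 66.7% → the adjuvanted vaccine
Overall: the two-dose vaccine 26/51 = 51.0%, the adjuvanted vaccine 23/61 = 37.7% → the two-dose vaccine
(The adjuvanted vaccine wins every age group but the two-dose vaccine wins overall — the adjuvanted vaccine's recipients skew toward the low-rate 65-plus group.)

the two-dose vaccine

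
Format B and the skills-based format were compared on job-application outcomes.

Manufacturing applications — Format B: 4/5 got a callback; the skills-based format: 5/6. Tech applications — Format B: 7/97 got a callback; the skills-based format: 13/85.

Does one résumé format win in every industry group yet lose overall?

No

Manufacturing: Format B 4/5 = 80.0%, the skills-based format 5/6 = 83.3% → the skills-based format
Tech: Format B 7/97 = 7.2%, the skills-based format 13/85 = 15.3% → the skills-based format
Overall: Format B 11/102 = 10.8%, the skills-based format 18/91 = 19.8% → the skills-based format
The skills-based format wins overall and in every industry group — no reversal.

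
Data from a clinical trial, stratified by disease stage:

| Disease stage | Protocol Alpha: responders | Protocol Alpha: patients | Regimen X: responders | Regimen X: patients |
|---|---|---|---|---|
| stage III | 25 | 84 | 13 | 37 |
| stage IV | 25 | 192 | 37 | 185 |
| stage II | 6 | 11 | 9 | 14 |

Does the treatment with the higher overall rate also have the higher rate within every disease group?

Yes

Stage III: Protocol Alpha 25/84 = 29.8%, Regimen X 13/37 = 35.1% → Regimen X
Stage IV: Protocol Alpha 25/192 = 13.0%, Regimen X 37/185 = 20.0% → Regimen X
Stage II: Protocol Alpha 6/11 = 54.5%, Regimen X 9/14 = 64.3% → Regimen X
Overall: Protocol Alpha 56/287 = 19.5%, Regimen X 59/236 = 25.0% → Regimen X
Regimen X wins overall and in every disease group — no reversal.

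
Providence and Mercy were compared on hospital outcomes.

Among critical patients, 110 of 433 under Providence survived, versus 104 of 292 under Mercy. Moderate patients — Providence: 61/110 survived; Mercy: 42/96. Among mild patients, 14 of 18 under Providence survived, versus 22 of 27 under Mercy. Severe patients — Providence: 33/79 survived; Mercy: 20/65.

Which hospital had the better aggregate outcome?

Critical: Providence 110/433 = 25.4%, Mercy 104/292 = 35.6% → Mercy
Moderate: Providence 61/110 = 55.5%, Mercy 42/96 = 43.8% → Providence
Mild: Providence 14/18 = 77.8%, Mercy 22/27 = 81.5% → Mercy
Severe: Providence 33/79 = 41.8%, Mercy 20/65 = 30.8% → Providence
Overall: Providence 218/640 = 34.1%, Mercy 188/480 = 39.2% → Mercy
(Neither sweeps every case group, but Mercy has the higher pooled rate.)

Mercy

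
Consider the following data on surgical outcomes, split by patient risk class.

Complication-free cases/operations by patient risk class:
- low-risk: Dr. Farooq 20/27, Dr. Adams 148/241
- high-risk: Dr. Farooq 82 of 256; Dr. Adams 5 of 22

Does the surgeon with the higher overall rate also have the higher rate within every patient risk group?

No

Low-risk: Dr. Farooq 20/27 = 74.1%, Dr. Adams 148/241 = 61.4% → Dr. Farooq
High-risk: Dr. Farooq 82/256 = 32.0%, Dr. Adams 5/22 = 22.7% → Dr. Farooq
Overall: Dr. Farooq 102/283 = 36.0%, Dr. Adams 153/263 = 58.2% → Dr. Adams
Dr. Farooq wins each patient risk group but Dr. Adams wins overall — the comparison reverses. Dr. Farooq's operations skew toward high-risk, which has a lower base rate.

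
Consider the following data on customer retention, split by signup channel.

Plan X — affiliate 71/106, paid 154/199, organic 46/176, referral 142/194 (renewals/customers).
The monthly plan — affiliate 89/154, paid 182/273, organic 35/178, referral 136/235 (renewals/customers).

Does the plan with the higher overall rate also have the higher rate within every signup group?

Affiliate: Plan X 71/106 = 67.0%, the monthly plan 89/154 = 57.8% → Plan X
Paid: Plan X 154/199 = 77.4%, the monthly plan 182/273 = 66.7% → Plan X
Organic: Plan X 46/176 = 26.1%, the monthly plan 35/178 = 19.7% → Plan X
Referral: Plan X 142/194 = 73.2%, the monthly plan 136/235 = 57.9% → Plan X
Overall: Plan X 413/675 = 61.2%, the monthly plan 442/840 = 52.6% → Plan X
Plan X wins overall and in every signup group — no reversal.

Yes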